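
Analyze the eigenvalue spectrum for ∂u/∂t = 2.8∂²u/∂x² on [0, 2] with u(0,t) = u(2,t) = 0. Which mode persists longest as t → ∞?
Eigenvalues: λₙ = 2.8n²π²/2².
First three modes:
  n=1: λ₁ = 2.8π²/2² ≈ 6.909
  n=2: λ₂ = 11.2π²/2² ≈ 27.635 (4× faster decay)
  n=3: λ₃ = 25.2π²/2² ≈ 62.179 (9× faster decay)
As t → ∞, higher modes decay exponentially faster. The n=1 mode dominates: u ~ c₁ sin(πx/2) e^{-λ₁t}.
Decay rate: λ₁ = 2.8π²/2² ≈ 6.909.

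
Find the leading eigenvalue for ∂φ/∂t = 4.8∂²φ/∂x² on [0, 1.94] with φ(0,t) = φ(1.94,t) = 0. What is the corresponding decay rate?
Eigenvalues: λₙ = 4.8n²π²/1.94².
First three modes:
  n=1: λ₁ = 4.8π²/1.94² ≈ 12.587
  n=2: λ₂ = 19.2π²/1.94² ≈ 50.35 (4× faster decay)
  n=3: λ₃ = 43.2π²/1.94² ≈ 113.287 (9× faster decay)
As t → ∞, higher modes decay exponentially faster. The n=1 mode dominates: φ ~ c₁ sin(πx/1.94) e^{-λ₁t}.
Decay rate: λ₁ = 4.8π²/1.94² ≈ 12.587.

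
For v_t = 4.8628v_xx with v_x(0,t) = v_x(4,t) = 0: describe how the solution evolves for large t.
v → constant (steady state). Heat is conserved (no flux at boundaries); solution approaches the spatial average.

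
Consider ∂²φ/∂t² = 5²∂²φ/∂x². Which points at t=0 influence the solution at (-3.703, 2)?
Domain of dependence: [-13.703, 6.297]. Signals travel at speed 5, so data within |x - -3.703| ≤ 5·2 = 10 can reach the point.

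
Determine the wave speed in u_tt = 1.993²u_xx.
Speed = 1.993. Information travels along characteristics x = x₀ ± 1.993t.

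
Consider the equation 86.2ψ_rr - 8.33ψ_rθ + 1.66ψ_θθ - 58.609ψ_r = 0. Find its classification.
Elliptic. (A = 86.2, B = -8.33, C = 1.66 gives B² - 4AC = -502.9791.)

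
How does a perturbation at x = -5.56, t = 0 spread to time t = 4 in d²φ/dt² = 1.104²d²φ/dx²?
Domain of influence: [-9.976, -1.144]. Data at x = -5.56 spreads outward at speed 1.104.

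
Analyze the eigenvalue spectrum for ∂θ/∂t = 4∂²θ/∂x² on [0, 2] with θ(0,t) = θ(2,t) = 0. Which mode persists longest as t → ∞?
Eigenvalues: λₙ = 4n²π²/2².
First three modes:
  n=1: λ₁ = 4π²/2² ≈ 9.87
  n=2: λ₂ = 16π²/2² ≈ 39.478 (4× faster decay)
  n=3: λ₃ = 36π²/2² ≈ 88.826 (9× faster decay)
As t → ∞, higher modes decay exponentially faster. The n=1 mode dominates: θ ~ c₁ sin(πx/2) e^{-λ₁t}.
Decay rate: λ₁ = 4π²/2² ≈ 9.87.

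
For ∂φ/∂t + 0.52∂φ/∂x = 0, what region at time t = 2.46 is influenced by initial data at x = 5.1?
At x = 6.3792. The characteristic carries data from (5.1, 0) to (6.3792, 2.46).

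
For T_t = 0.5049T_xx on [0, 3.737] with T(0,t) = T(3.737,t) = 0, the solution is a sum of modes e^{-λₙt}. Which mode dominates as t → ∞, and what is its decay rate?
Eigenvalues: λₙ = 0.5049n²π²/3.737².
First three modes:
  n=1: λ₁ = 0.5049π²/3.737² ≈ 0.357
  n=2: λ₂ = 2.0196π²/3.737² ≈ 1.427 (4× faster decay)
  n=3: λ₃ = 4.5441π²/3.737² ≈ 3.211 (9× faster decay)
As t → ∞, higher modes decay exponentially faster. The n=1 mode dominates: T ~ c₁ sin(πx/3.737) e^{-λ₁t}.
Decay rate: λ₁ = 0.5049π²/3.737² ≈ 0.357.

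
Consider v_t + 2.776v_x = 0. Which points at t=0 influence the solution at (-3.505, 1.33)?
A single point: x = -7.19708. The characteristic through (-3.505, 1.33) is x - 2.776t = const, so x = -3.505 - 2.776·1.33 = -7.19708.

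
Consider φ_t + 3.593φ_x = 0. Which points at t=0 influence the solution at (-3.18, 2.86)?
A single point: x = -13.45598. The characteristic through (-3.18, 2.86) is x - 3.593t = const, so x = -3.18 - 3.593·2.86 = -13.45598.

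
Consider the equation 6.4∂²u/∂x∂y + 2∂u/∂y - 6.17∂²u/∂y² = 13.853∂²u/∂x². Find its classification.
Rewriting in standard form: -13.853∂²u/∂x² + 6.4∂²u/∂x∂y - 6.17∂²u/∂y² + 2∂u/∂y = 0. Elliptic. (A = -13.853, B = 6.4, C = -6.17 gives B² - 4AC = -300.93204.)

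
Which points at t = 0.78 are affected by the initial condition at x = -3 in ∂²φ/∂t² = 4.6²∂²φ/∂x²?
Domain of influence: [-6.588, 0.588]. Data at x = -3 spreads outward at speed 4.6.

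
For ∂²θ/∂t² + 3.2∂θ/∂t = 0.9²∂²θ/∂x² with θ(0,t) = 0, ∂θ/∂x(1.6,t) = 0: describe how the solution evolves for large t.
θ → 0. Damping (γ=3.2) dissipates energy; oscillations decay exponentially.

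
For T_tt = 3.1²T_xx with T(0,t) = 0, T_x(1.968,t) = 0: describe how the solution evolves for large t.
T oscillates (no decay). Energy is conserved; the solution oscillates indefinitely as standing waves.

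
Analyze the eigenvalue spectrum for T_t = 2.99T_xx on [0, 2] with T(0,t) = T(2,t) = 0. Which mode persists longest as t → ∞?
Eigenvalues: λₙ = 2.99n²π²/2².
First three modes:
  n=1: λ₁ = 2.99π²/2² ≈ 7.378
  n=2: λ₂ = 11.96π²/2² ≈ 29.51 (4× faster decay)
  n=3: λ₃ = 26.91π²/2² ≈ 66.398 (9× faster decay)
As t → ∞, higher modes decay exponentially faster. The n=1 mode dominates: T ~ c₁ sin(πx/2) e^{-λ₁t}.
Decay rate: λ₁ = 2.99π²/2² ≈ 7.378.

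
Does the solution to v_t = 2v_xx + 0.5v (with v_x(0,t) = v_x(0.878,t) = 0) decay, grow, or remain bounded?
v grows unboundedly. With Neumann BCs the constant mode has diffusion eigenvalue 0, so any r > 0 makes it grow like e^(0.5t); solution grows exponentially.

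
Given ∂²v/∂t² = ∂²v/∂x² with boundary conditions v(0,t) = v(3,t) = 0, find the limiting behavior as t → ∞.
v oscillates (no decay). Energy is conserved; the solution oscillates indefinitely as standing waves.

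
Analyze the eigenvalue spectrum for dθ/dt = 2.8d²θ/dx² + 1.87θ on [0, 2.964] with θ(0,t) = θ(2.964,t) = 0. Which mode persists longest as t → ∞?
Eigenvalues: λₙ = 2.8n²π²/2.964² - 1.87.
First three modes:
  n=1: λ₁ = 2.8π²/2.964² - 1.87 ≈ 1.276
  n=2: λ₂ = 11.2π²/2.964² - 1.87 ≈ 10.712
  n=3: λ₃ = 25.2π²/2.964² - 1.87 ≈ 26.44
Since 2.8π²/2.964² ≈ 3.146 > 1.87, all λₙ > 0.
The n=1 mode decays slowest → dominates as t → ∞.
Asymptotic: θ ~ c₁ sin(πx/2.964) e^{-λ₁t} with decay rate λ₁ ≈ 1.276.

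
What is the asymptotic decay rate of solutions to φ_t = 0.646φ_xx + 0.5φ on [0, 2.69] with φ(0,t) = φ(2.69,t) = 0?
Eigenvalues: λₙ = 0.646n²π²/2.69² - 0.5.
First three modes:
  n=1: λ₁ = 0.646π²/2.69² - 0.5 ≈ 0.381
  n=2: λ₂ = 2.584π²/2.69² - 0.5 ≈ 3.024
  n=3: λ₃ = 5.814π²/2.69² - 0.5 ≈ 7.43
Since 0.646π²/2.69² ≈ 0.881 > 0.5, all λₙ > 0.
The n=1 mode decays slowest → dominates as t → ∞.
Asymptotic: φ ~ c₁ sin(πx/2.69) e^{-λ₁t} with decay rate λ₁ ≈ 0.381.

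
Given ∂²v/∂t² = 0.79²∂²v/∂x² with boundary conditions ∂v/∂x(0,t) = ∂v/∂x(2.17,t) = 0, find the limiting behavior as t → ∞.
v oscillates about a mean that drifts linearly in t (generically unbounded; no decay). There is no damping, so the nonconstant modes persist as standing waves (energy conserved, no decay). But with Neumann conditions at both ends the constant mode has eigenvalue 0: the spatial mean M(t) of v satisfies M'' = 0, so M(t) = M(0) + M'(0)·t. Unless the initial velocity has zero mean (∫v_t(x,0)dx = 0), the solution grows linearly in t (unbounded, though not exponentially); if it does have zero mean, the solution stays bounded and simply oscillates.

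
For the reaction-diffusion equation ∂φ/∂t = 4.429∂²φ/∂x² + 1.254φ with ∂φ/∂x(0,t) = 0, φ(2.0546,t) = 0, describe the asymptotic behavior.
φ → 0. Diffusion dominates reaction (r=1.254 < κπ²/(4L²)≈2.59); solution decays.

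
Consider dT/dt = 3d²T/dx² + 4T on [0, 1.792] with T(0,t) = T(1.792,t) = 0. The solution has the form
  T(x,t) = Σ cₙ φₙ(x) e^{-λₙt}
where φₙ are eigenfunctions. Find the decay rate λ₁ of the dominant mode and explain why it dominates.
Eigenvalues: λₙ = 3n²π²/1.792² - 4.
First three modes:
  n=1: λ₁ = 3π²/1.792² - 4 ≈ 5.22
  n=2: λ₂ = 12π²/1.792² - 4 ≈ 32.881
  n=3: λ₃ = 27π²/1.792² - 4 ≈ 78.983
Since 3π²/1.792² ≈ 9.22 > 4, all λₙ > 0.
The n=1 mode decays slowest → dominates as t → ∞.
Asymptotic: T ~ c₁ sin(πx/1.792) e^{-λ₁t} with decay rate λ₁ ≈ 5.22.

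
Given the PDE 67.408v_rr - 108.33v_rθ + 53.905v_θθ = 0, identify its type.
The second-order coefficients are A = 67.408, B = -108.33, C = 53.905. Since B² - 4AC = -2799.12406 < 0, this is an elliptic PDE.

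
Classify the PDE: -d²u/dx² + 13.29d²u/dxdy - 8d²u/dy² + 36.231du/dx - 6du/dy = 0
A = -1, B = 13.29, C = -8. Discriminant B² - 4AC = 144.6241. Since 144.6241 > 0, hyperbolic.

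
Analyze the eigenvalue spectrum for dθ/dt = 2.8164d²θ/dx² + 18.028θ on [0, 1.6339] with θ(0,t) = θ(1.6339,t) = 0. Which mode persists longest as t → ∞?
Eigenvalues: λₙ = 2.8164n²π²/1.6339² - 18.028.
First three modes:
  n=1: λ₁ = 2.8164π²/1.6339² - 18.028 ≈ -7.616
  n=2: λ₂ = 11.2656π²/1.6339² - 18.028 ≈ 23.621
  n=3: λ₃ = 25.3476π²/1.6339² - 18.028 ≈ 75.682
Since 2.8164π²/1.6339² ≈ 10.412 < 18.028, λ₁ < 0.
The n=1 mode grows fastest (−λₙ is largest for n=1) → dominates.
Asymptotic: θ ~ c₁ sin(πx/1.6339) e^{7.616t} (exponential growth at rate −λ₁ ≈ 7.616).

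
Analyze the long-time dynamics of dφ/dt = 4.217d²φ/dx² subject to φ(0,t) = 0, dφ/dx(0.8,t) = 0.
Long-time behavior: φ → 0. Heat escapes through the Dirichlet boundary.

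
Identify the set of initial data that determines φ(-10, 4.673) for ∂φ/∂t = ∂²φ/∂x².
The entire real line. The heat equation has infinite propagation speed: any initial disturbance instantly affects all points (though exponentially small far away).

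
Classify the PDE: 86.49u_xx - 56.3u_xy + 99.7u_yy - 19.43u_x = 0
A = 86.49, B = -56.3, C = 99.7. Discriminant B² - 4AC = -31322.522. Since -31322.522 < 0, elliptic.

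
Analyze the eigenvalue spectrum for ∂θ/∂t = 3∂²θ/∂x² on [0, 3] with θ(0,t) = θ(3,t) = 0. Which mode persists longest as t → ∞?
Eigenvalues: λₙ = 3n²π²/3².
First three modes:
  n=1: λ₁ = 3π²/3² ≈ 3.29
  n=2: λ₂ = 12π²/3² ≈ 13.159 (4× faster decay)
  n=3: λ₃ = 27π²/3² ≈ 29.609 (9× faster decay)
As t → ∞, higher modes decay exponentially faster. The n=1 mode dominates: θ ~ c₁ sin(πx/3) e^{-λ₁t}.
Decay rate: λ₁ = 3π²/3² ≈ 3.29.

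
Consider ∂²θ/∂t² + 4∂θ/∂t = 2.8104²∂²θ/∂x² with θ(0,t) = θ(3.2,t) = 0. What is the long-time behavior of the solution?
As t → ∞, θ → 0. Damping (γ=4) dissipates energy; oscillations decay exponentially.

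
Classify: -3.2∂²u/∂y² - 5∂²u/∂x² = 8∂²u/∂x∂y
Rewriting in standard form: -5∂²u/∂x² - 8∂²u/∂x∂y - 3.2∂²u/∂y² = 0. Parabolic (discriminant = 0).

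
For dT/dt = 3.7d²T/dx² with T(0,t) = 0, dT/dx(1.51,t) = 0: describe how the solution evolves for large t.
T → 0. Heat escapes through the Dirichlet boundary.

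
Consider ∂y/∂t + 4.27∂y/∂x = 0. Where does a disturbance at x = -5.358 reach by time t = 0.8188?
At x = -1.861724. The characteristic carries data from (-5.358, 0) to (-1.861724, 0.8188).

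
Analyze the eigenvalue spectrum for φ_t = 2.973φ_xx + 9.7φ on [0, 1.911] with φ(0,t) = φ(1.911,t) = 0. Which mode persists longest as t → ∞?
Eigenvalues: λₙ = 2.973n²π²/1.911² - 9.7.
First three modes:
  n=1: λ₁ = 2.973π²/1.911² - 9.7 ≈ -1.665
  n=2: λ₂ = 11.892π²/1.911² - 9.7 ≈ 22.439
  n=3: λ₃ = 26.757π²/1.911² - 9.7 ≈ 62.613
Since 2.973π²/1.911² ≈ 8.035 < 9.7, λ₁ < 0.
The n=1 mode grows fastest (−λₙ is largest for n=1) → dominates.
Asymptotic: φ ~ c₁ sin(πx/1.911) e^{1.665t} (exponential growth at rate −λ₁ ≈ 1.665).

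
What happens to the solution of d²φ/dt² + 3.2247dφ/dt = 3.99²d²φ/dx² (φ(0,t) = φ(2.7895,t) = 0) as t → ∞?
φ → 0. Damping (γ=3.2247) dissipates energy; oscillations decay exponentially.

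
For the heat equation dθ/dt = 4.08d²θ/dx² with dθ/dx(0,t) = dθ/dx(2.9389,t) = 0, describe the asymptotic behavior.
θ → constant (steady state). Heat is conserved (no flux at boundaries); solution approaches the spatial average.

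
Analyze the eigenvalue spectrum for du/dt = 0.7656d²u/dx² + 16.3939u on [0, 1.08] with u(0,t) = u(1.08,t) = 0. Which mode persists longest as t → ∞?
Eigenvalues: λₙ = 0.7656n²π²/1.08² - 16.3939.
First three modes:
  n=1: λ₁ = 0.7656π²/1.08² - 16.3939 ≈ -9.916
  n=2: λ₂ = 3.0624π²/1.08² - 16.3939 ≈ 9.519
  n=3: λ₃ = 6.8904π²/1.08² - 16.3939 ≈ 41.91
Since 0.7656π²/1.08² ≈ 6.478 < 16.3939, λ₁ < 0.
The n=1 mode grows fastest (−λₙ is largest for n=1) → dominates.
Asymptotic: u ~ c₁ sin(πx/1.08) e^{9.916t} (exponential growth at rate −λ₁ ≈ 9.916).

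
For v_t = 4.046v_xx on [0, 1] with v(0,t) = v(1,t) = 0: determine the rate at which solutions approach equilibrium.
Eigenvalues: λₙ = 4.046n²π².
First three modes:
  n=1: λ₁ = 4.046π² ≈ 39.932
  n=2: λ₂ = 16.184π² ≈ 159.73 (4× faster decay)
  n=3: λ₃ = 36.414π² ≈ 359.392 (9× faster decay)
As t → ∞, higher modes decay exponentially faster. The n=1 mode dominates: v ~ c₁ sin(πx) e^{-λ₁t}.
Decay rate: λ₁ = 4.046π² ≈ 39.932.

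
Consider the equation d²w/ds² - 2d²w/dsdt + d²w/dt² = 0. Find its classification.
Parabolic. (A = 1, B = -2, C = 1 gives B² - 4AC = 0.)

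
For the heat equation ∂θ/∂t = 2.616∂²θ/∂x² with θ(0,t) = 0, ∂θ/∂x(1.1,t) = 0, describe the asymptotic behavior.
θ → 0. Heat escapes through the Dirichlet boundary.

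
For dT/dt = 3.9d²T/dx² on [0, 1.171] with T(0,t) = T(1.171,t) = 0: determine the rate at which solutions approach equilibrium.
Eigenvalues: λₙ = 3.9n²π²/1.171².
First three modes:
  n=1: λ₁ = 3.9π²/1.171² ≈ 28.071
  n=2: λ₂ = 15.6π²/1.171² ≈ 112.282 (4× faster decay)
  n=3: λ₃ = 35.1π²/1.171² ≈ 252.635 (9× faster decay)
As t → ∞, higher modes decay exponentially faster. The n=1 mode dominates: T ~ c₁ sin(πx/1.171) e^{-λ₁t}.
Decay rate: λ₁ = 3.9π²/1.171² ≈ 28.071.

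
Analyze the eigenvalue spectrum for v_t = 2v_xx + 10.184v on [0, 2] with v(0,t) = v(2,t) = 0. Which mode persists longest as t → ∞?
Eigenvalues: λₙ = 2n²π²/2² - 10.184.
First three modes:
  n=1: λ₁ = 2π²/2² - 10.184 ≈ -5.249
  n=2: λ₂ = 8π²/2² - 10.184 ≈ 9.555
  n=3: λ₃ = 18π²/2² - 10.184 ≈ 34.229
Since 2π²/2² ≈ 4.935 < 10.184, λ₁ < 0.
The n=1 mode grows fastest (−λₙ is largest for n=1) → dominates.
Asymptotic: v ~ c₁ sin(πx/2) e^{5.249t} (exponential growth at rate −λ₁ ≈ 5.249).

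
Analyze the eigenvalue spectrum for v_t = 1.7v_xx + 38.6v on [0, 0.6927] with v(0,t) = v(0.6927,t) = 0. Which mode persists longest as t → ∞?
Eigenvalues: λₙ = 1.7n²π²/0.6927² - 38.6.
First three modes:
  n=1: λ₁ = 1.7π²/0.6927² - 38.6 ≈ -3.633
  n=2: λ₂ = 6.8π²/0.6927² - 38.6 ≈ 101.268
  n=3: λ₃ = 15.3π²/0.6927² - 38.6 ≈ 276.103
Since 1.7π²/0.6927² ≈ 34.967 < 38.6, λ₁ < 0.
The n=1 mode grows fastest (−λₙ is largest for n=1) → dominates.
Asymptotic: v ~ c₁ sin(πx/0.6927) e^{3.633t} (exponential growth at rate −λ₁ ≈ 3.633).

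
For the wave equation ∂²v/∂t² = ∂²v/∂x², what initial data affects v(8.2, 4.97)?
Domain of dependence: [3.23, 13.17]. Signals travel at speed 1, so data within |x - 8.2| ≤ 1·4.97 = 4.97 can reach the point.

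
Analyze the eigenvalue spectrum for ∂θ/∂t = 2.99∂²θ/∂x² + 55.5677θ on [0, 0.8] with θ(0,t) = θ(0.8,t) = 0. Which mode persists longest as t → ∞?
Eigenvalues: λₙ = 2.99n²π²/0.8² - 55.5677.
First three modes:
  n=1: λ₁ = 2.99π²/0.8² - 55.5677 ≈ -9.458
  n=2: λ₂ = 11.96π²/0.8² - 55.5677 ≈ 128.871
  n=3: λ₃ = 26.91π²/0.8² - 55.5677 ≈ 359.418
Since 2.99π²/0.8² ≈ 46.11 < 55.5677, λ₁ < 0.
The n=1 mode grows fastest (−λₙ is largest for n=1) → dominates.
Asymptotic: θ ~ c₁ sin(πx/0.8) e^{9.458t} (exponential growth at rate −λ₁ ≈ 9.458).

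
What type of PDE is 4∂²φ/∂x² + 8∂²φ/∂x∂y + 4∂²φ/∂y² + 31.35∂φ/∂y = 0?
With A = 4, B = 8, C = 4, the discriminant is 0. This is a parabolic PDE.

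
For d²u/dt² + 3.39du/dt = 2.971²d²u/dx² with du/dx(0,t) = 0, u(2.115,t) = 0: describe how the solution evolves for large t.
u → 0. Damping (γ=3.39) dissipates energy; oscillations decay exponentially.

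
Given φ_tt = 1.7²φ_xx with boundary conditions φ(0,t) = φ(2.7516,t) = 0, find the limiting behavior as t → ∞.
φ oscillates (no decay). Energy is conserved; the solution oscillates indefinitely as standing waves.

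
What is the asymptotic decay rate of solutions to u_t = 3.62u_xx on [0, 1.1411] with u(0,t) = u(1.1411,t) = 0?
Eigenvalues: λₙ = 3.62n²π²/1.1411².
First three modes:
  n=1: λ₁ = 3.62π²/1.1411² ≈ 27.439
  n=2: λ₂ = 14.48π²/1.1411² ≈ 109.754 (4× faster decay)
  n=3: λ₃ = 32.58π²/1.1411² ≈ 246.947 (9× faster decay)
As t → ∞, higher modes decay exponentially faster. The n=1 mode dominates: u ~ c₁ sin(πx/1.1411) e^{-λ₁t}.
Decay rate: λ₁ = 3.62π²/1.1411² ≈ 27.439.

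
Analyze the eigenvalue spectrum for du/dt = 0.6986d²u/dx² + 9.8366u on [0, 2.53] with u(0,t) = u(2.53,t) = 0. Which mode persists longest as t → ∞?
Eigenvalues: λₙ = 0.6986n²π²/2.53² - 9.8366.
First three modes:
  n=1: λ₁ = 0.6986π²/2.53² - 9.8366 ≈ -8.759
  n=2: λ₂ = 2.7944π²/2.53² - 9.8366 ≈ -5.528
  n=3: λ₃ = 6.2874π²/2.53² - 9.8366 ≈ -0.142
Since 0.6986π²/2.53² ≈ 1.077 < 9.8366, λ₁ < 0.
The n=1 mode grows fastest (−λₙ is largest for n=1) → dominates.
Asymptotic: u ~ c₁ sin(πx/2.53) e^{8.759t} (exponential growth at rate −λ₁ ≈ 8.759).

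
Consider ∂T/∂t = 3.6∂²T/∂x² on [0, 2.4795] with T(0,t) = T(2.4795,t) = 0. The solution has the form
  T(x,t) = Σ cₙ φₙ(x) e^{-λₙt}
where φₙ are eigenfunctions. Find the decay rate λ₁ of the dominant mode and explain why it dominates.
Eigenvalues: λₙ = 3.6n²π²/2.4795².
First three modes:
  n=1: λ₁ = 3.6π²/2.4795² ≈ 5.779
  n=2: λ₂ = 14.4π²/2.4795² ≈ 23.117 (4× faster decay)
  n=3: λ₃ = 32.4π²/2.4795² ≈ 52.014 (9× faster decay)
As t → ∞, higher modes decay exponentially faster. The n=1 mode dominates: T ~ c₁ sin(πx/2.4795) e^{-λ₁t}.
Decay rate: λ₁ = 3.6π²/2.4795² ≈ 5.779.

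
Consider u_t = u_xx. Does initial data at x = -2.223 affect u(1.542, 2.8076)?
Yes, for any finite x. The heat equation has infinite propagation speed, so all initial data affects all points at any t > 0.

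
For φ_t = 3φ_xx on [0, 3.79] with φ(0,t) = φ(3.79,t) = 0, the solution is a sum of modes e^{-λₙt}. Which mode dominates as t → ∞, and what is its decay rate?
Eigenvalues: λₙ = 3n²π²/3.79².
First three modes:
  n=1: λ₁ = 3π²/3.79² ≈ 2.061
  n=2: λ₂ = 12π²/3.79² ≈ 8.245 (4× faster decay)
  n=3: λ₃ = 27π²/3.79² ≈ 18.552 (9× faster decay)
As t → ∞, higher modes decay exponentially faster. The n=1 mode dominates: φ ~ c₁ sin(πx/3.79) e^{-λ₁t}.
Decay rate: λ₁ = 3π²/3.79² ≈ 2.061.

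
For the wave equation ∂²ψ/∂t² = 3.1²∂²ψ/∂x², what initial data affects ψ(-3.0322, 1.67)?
Domain of dependence: [-8.2092, 2.1448]. Signals travel at speed 3.1, so data within |x - -3.0322| ≤ 3.1·1.67 = 5.177 can reach the point.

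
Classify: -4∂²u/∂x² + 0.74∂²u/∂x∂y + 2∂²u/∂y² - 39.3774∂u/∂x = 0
Hyperbolic (discriminant = 32.5476).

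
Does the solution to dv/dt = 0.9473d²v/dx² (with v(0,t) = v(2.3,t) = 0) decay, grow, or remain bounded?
v → 0. Heat diffuses out through both boundaries.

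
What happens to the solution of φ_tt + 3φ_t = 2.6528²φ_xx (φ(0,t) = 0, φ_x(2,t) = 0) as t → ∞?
φ → 0. Damping (γ=3) dissipates energy; oscillations decay exponentially.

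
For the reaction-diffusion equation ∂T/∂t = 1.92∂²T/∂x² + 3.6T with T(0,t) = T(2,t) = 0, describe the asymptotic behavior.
T → 0. Diffusion dominates reaction (r=3.6 < κπ²/L²≈4.74); solution decays.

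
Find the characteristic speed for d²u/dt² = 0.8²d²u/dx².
Speed = 0.8. Information travels along characteristics x = x₀ ± 0.8t.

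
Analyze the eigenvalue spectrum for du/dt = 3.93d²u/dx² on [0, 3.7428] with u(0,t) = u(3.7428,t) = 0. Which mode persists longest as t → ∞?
Eigenvalues: λₙ = 3.93n²π²/3.7428².
First three modes:
  n=1: λ₁ = 3.93π²/3.7428² ≈ 2.769
  n=2: λ₂ = 15.72π²/3.7428² ≈ 11.075 (4× faster decay)
  n=3: λ₃ = 35.37π²/3.7428² ≈ 24.92 (9× faster decay)
As t → ∞, higher modes decay exponentially faster. The n=1 mode dominates: u ~ c₁ sin(πx/3.7428) e^{-λ₁t}.
Decay rate: λ₁ = 3.93π²/3.7428² ≈ 2.769.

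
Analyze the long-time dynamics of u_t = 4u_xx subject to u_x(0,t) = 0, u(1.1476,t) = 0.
Long-time behavior: u → 0. Heat escapes through the Dirichlet boundary.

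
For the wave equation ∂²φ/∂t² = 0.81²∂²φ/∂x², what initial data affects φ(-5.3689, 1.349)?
Domain of dependence: [-6.46159, -4.27621]. Signals travel at speed 0.81, so data within |x - -5.3689| ≤ 0.81·1.349 = 1.09269 can reach the point.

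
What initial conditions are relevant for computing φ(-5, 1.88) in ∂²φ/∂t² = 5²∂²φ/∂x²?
Domain of dependence: [-14.4, 4.4]. Signals travel at speed 5, so data within |x - -5| ≤ 5·1.88 = 9.4 can reach the point.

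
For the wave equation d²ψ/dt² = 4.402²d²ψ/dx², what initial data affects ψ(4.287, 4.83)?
Domain of dependence: [-16.97466, 25.54866]. Signals travel at speed 4.402, so data within |x - 4.287| ≤ 4.402·4.83 = 21.26166 can reach the point.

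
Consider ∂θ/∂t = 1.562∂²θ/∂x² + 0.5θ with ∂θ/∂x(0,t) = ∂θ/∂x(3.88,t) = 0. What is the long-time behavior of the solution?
As t → ∞, θ grows unboundedly. With Neumann BCs the constant mode has diffusion eigenvalue 0, so any r > 0 makes it grow like e^(0.5t); solution grows exponentially.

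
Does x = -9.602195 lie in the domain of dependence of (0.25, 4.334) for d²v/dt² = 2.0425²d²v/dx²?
No. The domain of dependence is [-8.602195, 9.102195], and -9.602195 is outside this interval.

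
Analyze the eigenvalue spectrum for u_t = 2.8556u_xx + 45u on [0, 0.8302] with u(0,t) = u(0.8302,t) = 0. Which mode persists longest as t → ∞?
Eigenvalues: λₙ = 2.8556n²π²/0.8302² - 45.
First three modes:
  n=1: λ₁ = 2.8556π²/0.8302² - 45 ≈ -4.109
  n=2: λ₂ = 11.4224π²/0.8302² - 45 ≈ 118.565
  n=3: λ₃ = 25.7004π²/0.8302² - 45 ≈ 323.022
Since 2.8556π²/0.8302² ≈ 40.891 < 45, λ₁ < 0.
The n=1 mode grows fastest (−λₙ is largest for n=1) → dominates.
Asymptotic: u ~ c₁ sin(πx/0.8302) e^{4.109t} (exponential growth at rate −λ₁ ≈ 4.109).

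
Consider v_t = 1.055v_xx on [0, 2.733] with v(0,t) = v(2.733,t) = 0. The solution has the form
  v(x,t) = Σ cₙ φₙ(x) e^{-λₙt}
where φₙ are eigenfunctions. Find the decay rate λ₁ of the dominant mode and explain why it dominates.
Eigenvalues: λₙ = 1.055n²π²/2.733².
First three modes:
  n=1: λ₁ = 1.055π²/2.733² ≈ 1.394
  n=2: λ₂ = 4.22π²/2.733² ≈ 5.576 (4× faster decay)
  n=3: λ₃ = 9.495π²/2.733² ≈ 12.546 (9× faster decay)
As t → ∞, higher modes decay exponentially faster. The n=1 mode dominates: v ~ c₁ sin(πx/2.733) e^{-λ₁t}.
Decay rate: λ₁ = 1.055π²/2.733² ≈ 1.394.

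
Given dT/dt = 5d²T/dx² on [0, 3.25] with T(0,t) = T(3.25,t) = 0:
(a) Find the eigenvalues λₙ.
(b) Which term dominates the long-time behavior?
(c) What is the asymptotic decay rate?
Eigenvalues: λₙ = 5n²π²/3.25².
First three modes:
  n=1: λ₁ = 5π²/3.25² ≈ 4.672
  n=2: λ₂ = 20π²/3.25² ≈ 18.688 (4× faster decay)
  n=3: λ₃ = 45π²/3.25² ≈ 42.048 (9× faster decay)
As t → ∞, higher modes decay exponentially faster. The n=1 mode dominates: T ~ c₁ sin(πx/3.25) e^{-λ₁t}.
Decay rate: λ₁ = 5π²/3.25² ≈ 4.672.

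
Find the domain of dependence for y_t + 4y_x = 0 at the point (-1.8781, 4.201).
A single point: x = -18.6821. The characteristic through (-1.8781, 4.201) is x - 4t = const, so x = -1.8781 - 4·4.201 = -18.6821.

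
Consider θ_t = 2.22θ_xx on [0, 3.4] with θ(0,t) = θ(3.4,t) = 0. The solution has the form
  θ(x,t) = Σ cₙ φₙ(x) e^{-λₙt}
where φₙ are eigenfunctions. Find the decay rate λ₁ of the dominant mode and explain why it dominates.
Eigenvalues: λₙ = 2.22n²π²/3.4².
First three modes:
  n=1: λ₁ = 2.22π²/3.4² ≈ 1.895
  n=2: λ₂ = 8.88π²/3.4² ≈ 7.581 (4× faster decay)
  n=3: λ₃ = 19.98π²/3.4² ≈ 17.058 (9× faster decay)
As t → ∞, higher modes decay exponentially faster. The n=1 mode dominates: θ ~ c₁ sin(πx/3.4) e^{-λ₁t}.
Decay rate: λ₁ = 2.22π²/3.4² ≈ 1.895.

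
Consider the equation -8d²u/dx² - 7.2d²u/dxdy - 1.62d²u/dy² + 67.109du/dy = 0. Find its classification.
Parabolic. (A = -8, B = -7.2, C = -1.62 gives B² - 4AC = 0.)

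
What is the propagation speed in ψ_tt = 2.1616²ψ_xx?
Speed = 2.1616. Information travels along characteristics x = x₀ ± 2.1616t.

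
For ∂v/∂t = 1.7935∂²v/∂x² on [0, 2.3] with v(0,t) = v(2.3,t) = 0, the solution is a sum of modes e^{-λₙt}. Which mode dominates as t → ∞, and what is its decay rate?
Eigenvalues: λₙ = 1.7935n²π²/2.3².
First three modes:
  n=1: λ₁ = 1.7935π²/2.3² ≈ 3.346
  n=2: λ₂ = 7.174π²/2.3² ≈ 13.385 (4× faster decay)
  n=3: λ₃ = 16.1415π²/2.3² ≈ 30.115 (9× faster decay)
As t → ∞, higher modes decay exponentially faster. The n=1 mode dominates: v ~ c₁ sin(πx/2.3) e^{-λ₁t}.
Decay rate: λ₁ = 1.7935π²/2.3² ≈ 3.346.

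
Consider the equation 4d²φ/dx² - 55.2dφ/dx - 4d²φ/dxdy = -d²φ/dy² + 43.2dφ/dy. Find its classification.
Rewriting in standard form: 4d²φ/dx² - 4d²φ/dxdy + d²φ/dy² - 55.2dφ/dx - 43.2dφ/dy = 0. Parabolic. (A = 4, B = -4, C = 1 gives B² - 4AC = 0.)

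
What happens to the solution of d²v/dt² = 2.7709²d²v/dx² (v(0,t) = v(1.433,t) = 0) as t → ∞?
v oscillates (no decay). Energy is conserved; the solution oscillates indefinitely as standing waves.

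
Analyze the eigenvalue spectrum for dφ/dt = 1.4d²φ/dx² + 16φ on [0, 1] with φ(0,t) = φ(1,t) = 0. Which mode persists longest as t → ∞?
Eigenvalues: λₙ = 1.4n²π²/1² - 16.
First three modes:
  n=1: λ₁ = 1.4π² - 16 ≈ -2.183
  n=2: λ₂ = 5.6π² - 16 ≈ 39.27
  n=3: λ₃ = 12.6π² - 16 ≈ 108.357
Since 1.4π² ≈ 13.817 < 16, λ₁ < 0.
The n=1 mode grows fastest (−λₙ is largest for n=1) → dominates.
Asymptotic: φ ~ c₁ sin(πx/1) e^{2.183t} (exponential growth at rate −λ₁ ≈ 2.183).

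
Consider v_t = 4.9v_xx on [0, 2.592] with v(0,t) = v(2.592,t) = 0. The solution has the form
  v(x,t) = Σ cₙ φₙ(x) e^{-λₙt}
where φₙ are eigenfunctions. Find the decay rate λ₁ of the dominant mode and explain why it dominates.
Eigenvalues: λₙ = 4.9n²π²/2.592².
First three modes:
  n=1: λ₁ = 4.9π²/2.592² ≈ 7.198
  n=2: λ₂ = 19.6π²/2.592² ≈ 28.793 (4× faster decay)
  n=3: λ₃ = 44.1π²/2.592² ≈ 64.784 (9× faster decay)
As t → ∞, higher modes decay exponentially faster. The n=1 mode dominates: v ~ c₁ sin(πx/2.592) e^{-λ₁t}.
Decay rate: λ₁ = 4.9π²/2.592² ≈ 7.198.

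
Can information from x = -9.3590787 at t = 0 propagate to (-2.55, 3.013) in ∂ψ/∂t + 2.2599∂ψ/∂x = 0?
Yes. The characteristic through (-2.55, 3.013) passes through x = -9.3590787.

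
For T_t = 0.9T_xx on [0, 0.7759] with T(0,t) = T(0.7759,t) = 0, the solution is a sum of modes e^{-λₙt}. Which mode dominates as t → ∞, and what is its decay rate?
Eigenvalues: λₙ = 0.9n²π²/0.7759².
First three modes:
  n=1: λ₁ = 0.9π²/0.7759² ≈ 14.755
  n=2: λ₂ = 3.6π²/0.7759² ≈ 59.019 (4× faster decay)
  n=3: λ₃ = 8.1π²/0.7759² ≈ 132.792 (9× faster decay)
As t → ∞, higher modes decay exponentially faster. The n=1 mode dominates: T ~ c₁ sin(πx/0.7759) e^{-λ₁t}.
Decay rate: λ₁ = 0.9π²/0.7759² ≈ 14.755.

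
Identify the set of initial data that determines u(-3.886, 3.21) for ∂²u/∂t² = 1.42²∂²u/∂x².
Domain of dependence: [-8.4442, 0.6722]. Signals travel at speed 1.42, so data within |x - -3.886| ≤ 1.42·3.21 = 4.5582 can reach the point.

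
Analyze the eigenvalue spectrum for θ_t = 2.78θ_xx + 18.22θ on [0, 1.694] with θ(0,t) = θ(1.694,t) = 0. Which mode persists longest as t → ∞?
Eigenvalues: λₙ = 2.78n²π²/1.694² - 18.22.
First three modes:
  n=1: λ₁ = 2.78π²/1.694² - 18.22 ≈ -8.659
  n=2: λ₂ = 11.12π²/1.694² - 18.22 ≈ 20.025
  n=3: λ₃ = 25.02π²/1.694² - 18.22 ≈ 67.832
Since 2.78π²/1.694² ≈ 9.561 < 18.22, λ₁ < 0.
The n=1 mode grows fastest (−λₙ is largest for n=1) → dominates.
Asymptotic: θ ~ c₁ sin(πx/1.694) e^{8.659t} (exponential growth at rate −λ₁ ≈ 8.659).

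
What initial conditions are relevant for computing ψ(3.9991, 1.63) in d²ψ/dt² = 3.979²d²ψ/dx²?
Domain of dependence: [-2.48667, 10.48487]. Signals travel at speed 3.979, so data within |x - 3.9991| ≤ 3.979·1.63 = 6.48577 can reach the point.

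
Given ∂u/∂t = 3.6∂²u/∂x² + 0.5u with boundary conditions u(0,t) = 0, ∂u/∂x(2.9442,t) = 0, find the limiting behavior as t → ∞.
u → 0. Diffusion dominates reaction (r=0.5 < κπ²/(4L²)≈1.02); solution decays.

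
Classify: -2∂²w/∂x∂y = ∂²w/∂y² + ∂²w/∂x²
Rewriting in standard form: -∂²w/∂x² - 2∂²w/∂x∂y - ∂²w/∂y² = 0. Parabolic (discriminant = 0).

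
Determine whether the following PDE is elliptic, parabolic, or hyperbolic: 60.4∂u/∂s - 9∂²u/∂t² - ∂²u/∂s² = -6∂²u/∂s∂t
Rewriting in standard form: -∂²u/∂s² + 6∂²u/∂s∂t - 9∂²u/∂t² + 60.4∂u/∂s = 0. Coefficients: A = -1, B = 6, C = -9. B² - 4AC = 0, which is zero, so the equation is parabolic.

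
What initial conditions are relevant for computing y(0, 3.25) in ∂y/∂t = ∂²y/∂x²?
The entire real line. The heat equation has infinite propagation speed: any initial disturbance instantly affects all points (though exponentially small far away).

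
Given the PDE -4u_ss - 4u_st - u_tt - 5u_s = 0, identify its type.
The second-order coefficients are A = -4, B = -4, C = -1. Since B² - 4AC = 0 = 0, this is a parabolic PDE.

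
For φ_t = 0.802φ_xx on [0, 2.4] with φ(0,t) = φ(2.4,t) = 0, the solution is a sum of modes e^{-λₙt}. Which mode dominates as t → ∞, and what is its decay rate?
Eigenvalues: λₙ = 0.802n²π²/2.4².
First three modes:
  n=1: λ₁ = 0.802π²/2.4² ≈ 1.374
  n=2: λ₂ = 3.208π²/2.4² ≈ 5.497 (4× faster decay)
  n=3: λ₃ = 7.218π²/2.4² ≈ 12.368 (9× faster decay)
As t → ∞, higher modes decay exponentially faster. The n=1 mode dominates: φ ~ c₁ sin(πx/2.4) e^{-λ₁t}.
Decay rate: λ₁ = 0.802π²/2.4² ≈ 1.374.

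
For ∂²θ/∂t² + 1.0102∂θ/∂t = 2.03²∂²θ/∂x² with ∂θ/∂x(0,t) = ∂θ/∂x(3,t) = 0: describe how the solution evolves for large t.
θ → constant (steady state). Damping (γ=1.0102) dissipates the nonconstant modes; with Neumann BCs the spatial average obeys M''+γM'=0 and tends to a finite limit.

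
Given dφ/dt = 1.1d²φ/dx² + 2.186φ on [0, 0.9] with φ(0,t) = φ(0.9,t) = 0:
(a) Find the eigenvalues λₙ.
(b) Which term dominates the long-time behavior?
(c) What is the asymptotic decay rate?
Eigenvalues: λₙ = 1.1n²π²/0.9² - 2.186.
First three modes:
  n=1: λ₁ = 1.1π²/0.9² - 2.186 ≈ 11.217
  n=2: λ₂ = 4.4π²/0.9² - 2.186 ≈ 51.427
  n=3: λ₃ = 9.9π²/0.9² - 2.186 ≈ 118.442
Since 1.1π²/0.9² ≈ 13.403 > 2.186, all λₙ > 0.
The n=1 mode decays slowest → dominates as t → ∞.
Asymptotic: φ ~ c₁ sin(πx/0.9) e^{-λ₁t} with decay rate λ₁ ≈ 11.217.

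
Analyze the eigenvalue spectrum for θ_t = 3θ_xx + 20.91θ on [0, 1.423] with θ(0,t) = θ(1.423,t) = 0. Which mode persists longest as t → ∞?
Eigenvalues: λₙ = 3n²π²/1.423² - 20.91.
First three modes:
  n=1: λ₁ = 3π²/1.423² - 20.91 ≈ -6.288
  n=2: λ₂ = 12π²/1.423² - 20.91 ≈ 37.579
  n=3: λ₃ = 27π²/1.423² - 20.91 ≈ 110.689
Since 3π²/1.423² ≈ 14.622 < 20.91, λ₁ < 0.
The n=1 mode grows fastest (−λₙ is largest for n=1) → dominates.
Asymptotic: θ ~ c₁ sin(πx/1.423) e^{6.288t} (exponential growth at rate −λ₁ ≈ 6.288).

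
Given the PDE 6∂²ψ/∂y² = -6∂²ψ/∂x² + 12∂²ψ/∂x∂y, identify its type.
Rewriting in standard form: 6∂²ψ/∂x² - 12∂²ψ/∂x∂y + 6∂²ψ/∂y² = 0. The second-order coefficients are A = 6, B = -12, C = 6. Since B² - 4AC = 0 = 0, this is a parabolic PDE.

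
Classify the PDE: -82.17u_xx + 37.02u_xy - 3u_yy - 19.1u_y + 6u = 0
A = -82.17, B = 37.02, C = -3. Discriminant B² - 4AC = 384.4404. Since 384.4404 > 0, hyperbolic.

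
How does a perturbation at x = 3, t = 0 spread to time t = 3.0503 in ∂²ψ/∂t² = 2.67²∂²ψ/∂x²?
Domain of influence: [-5.144301, 11.144301]. Data at x = 3 spreads outward at speed 2.67.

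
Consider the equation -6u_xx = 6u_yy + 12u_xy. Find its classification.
Rewriting in standard form: -6u_xx - 12u_xy - 6u_yy = 0. Parabolic. (A = -6, B = -12, C = -6 gives B² - 4AC = 0.)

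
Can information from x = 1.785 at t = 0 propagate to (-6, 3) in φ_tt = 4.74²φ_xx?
Yes. The domain of dependence is [-20.22, 8.22], and 1.785 ∈ [-20.22, 8.22].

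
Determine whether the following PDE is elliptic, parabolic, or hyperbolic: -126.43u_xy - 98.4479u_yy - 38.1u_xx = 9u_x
Rewriting in standard form: -38.1u_xx - 126.43u_xy - 98.4479u_yy - 9u_x = 0. Coefficients: A = -38.1, B = -126.43, C = -98.4479. B² - 4AC = 981.08494, which is positive, so the equation is hyperbolic.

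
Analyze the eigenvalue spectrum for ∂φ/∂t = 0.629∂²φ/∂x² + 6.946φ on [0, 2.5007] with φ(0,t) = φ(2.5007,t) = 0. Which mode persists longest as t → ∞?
Eigenvalues: λₙ = 0.629n²π²/2.5007² - 6.946.
First three modes:
  n=1: λ₁ = 0.629π²/2.5007² - 6.946 ≈ -5.953
  n=2: λ₂ = 2.516π²/2.5007² - 6.946 ≈ -2.975
  n=3: λ₃ = 5.661π²/2.5007² - 6.946 ≈ 1.988
Since 0.629π²/2.5007² ≈ 0.993 < 6.946, λ₁ < 0.
The n=1 mode grows fastest (−λₙ is largest for n=1) → dominates.
Asymptotic: φ ~ c₁ sin(πx/2.5007) e^{5.953t} (exponential growth at rate −λ₁ ≈ 5.953).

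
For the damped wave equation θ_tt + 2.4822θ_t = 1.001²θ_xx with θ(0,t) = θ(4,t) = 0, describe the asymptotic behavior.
θ → 0. Damping (γ=2.4822) dissipates energy; oscillations decay exponentially.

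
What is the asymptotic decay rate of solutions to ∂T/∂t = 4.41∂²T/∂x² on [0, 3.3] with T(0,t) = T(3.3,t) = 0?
Eigenvalues: λₙ = 4.41n²π²/3.3².
First three modes:
  n=1: λ₁ = 4.41π²/3.3² ≈ 3.997
  n=2: λ₂ = 17.64π²/3.3² ≈ 15.987 (4× faster decay)
  n=3: λ₃ = 39.69π²/3.3² ≈ 35.971 (9× faster decay)
As t → ∞, higher modes decay exponentially faster. The n=1 mode dominates: T ~ c₁ sin(πx/3.3) e^{-λ₁t}.
Decay rate: λ₁ = 4.41π²/3.3² ≈ 3.997.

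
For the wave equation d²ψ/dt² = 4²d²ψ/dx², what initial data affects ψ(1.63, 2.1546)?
Domain of dependence: [-6.9884, 10.2484]. Signals travel at speed 4, so data within |x - 1.63| ≤ 4·2.1546 = 8.6184 can reach the point.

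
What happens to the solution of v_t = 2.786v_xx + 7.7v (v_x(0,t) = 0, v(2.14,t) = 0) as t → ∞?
v grows unboundedly. Reaction dominates diffusion (r=7.7 > κπ²/(4L²)≈1.5); solution grows exponentially.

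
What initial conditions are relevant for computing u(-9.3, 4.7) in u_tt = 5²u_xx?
Domain of dependence: [-32.8, 14.2]. Signals travel at speed 5, so data within |x - -9.3| ≤ 5·4.7 = 23.5 can reach the point.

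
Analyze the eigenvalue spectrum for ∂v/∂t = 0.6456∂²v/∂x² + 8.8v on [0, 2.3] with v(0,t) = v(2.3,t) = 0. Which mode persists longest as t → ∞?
Eigenvalues: λₙ = 0.6456n²π²/2.3² - 8.8.
First three modes:
  n=1: λ₁ = 0.6456π²/2.3² - 8.8 ≈ -7.595
  n=2: λ₂ = 2.5824π²/2.3² - 8.8 ≈ -3.982
  n=3: λ₃ = 5.8104π²/2.3² - 8.8 ≈ 2.041
Since 0.6456π²/2.3² ≈ 1.205 < 8.8, λ₁ < 0.
The n=1 mode grows fastest (−λₙ is largest for n=1) → dominates.
Asymptotic: v ~ c₁ sin(πx/2.3) e^{7.595t} (exponential growth at rate −λ₁ ≈ 7.595).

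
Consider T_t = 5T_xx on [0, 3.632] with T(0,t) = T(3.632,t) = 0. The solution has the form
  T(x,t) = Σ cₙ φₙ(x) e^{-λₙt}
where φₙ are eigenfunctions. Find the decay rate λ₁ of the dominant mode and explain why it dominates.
Eigenvalues: λₙ = 5n²π²/3.632².
First three modes:
  n=1: λ₁ = 5π²/3.632² ≈ 3.741
  n=2: λ₂ = 20π²/3.632² ≈ 14.964 (4× faster decay)
  n=3: λ₃ = 45π²/3.632² ≈ 33.668 (9× faster decay)
As t → ∞, higher modes decay exponentially faster. The n=1 mode dominates: T ~ c₁ sin(πx/3.632) e^{-λ₁t}.
Decay rate: λ₁ = 5π²/3.632² ≈ 3.741.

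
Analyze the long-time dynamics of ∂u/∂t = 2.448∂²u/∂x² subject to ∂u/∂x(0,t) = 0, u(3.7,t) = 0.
Long-time behavior: u → 0. Heat escapes through the Dirichlet boundary.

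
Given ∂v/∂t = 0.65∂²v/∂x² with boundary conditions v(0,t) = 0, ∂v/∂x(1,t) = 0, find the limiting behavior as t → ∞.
v → 0. Heat escapes through the Dirichlet boundary.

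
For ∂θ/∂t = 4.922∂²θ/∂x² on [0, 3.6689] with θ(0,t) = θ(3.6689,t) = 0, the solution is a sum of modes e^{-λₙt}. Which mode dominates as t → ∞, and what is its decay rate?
Eigenvalues: λₙ = 4.922n²π²/3.6689².
First three modes:
  n=1: λ₁ = 4.922π²/3.6689² ≈ 3.609
  n=2: λ₂ = 19.688π²/3.6689² ≈ 14.435 (4× faster decay)
  n=3: λ₃ = 44.298π²/3.6689² ≈ 32.48 (9× faster decay)
As t → ∞, higher modes decay exponentially faster. The n=1 mode dominates: θ ~ c₁ sin(πx/3.6689) e^{-λ₁t}.
Decay rate: λ₁ = 4.922π²/3.6689² ≈ 3.609.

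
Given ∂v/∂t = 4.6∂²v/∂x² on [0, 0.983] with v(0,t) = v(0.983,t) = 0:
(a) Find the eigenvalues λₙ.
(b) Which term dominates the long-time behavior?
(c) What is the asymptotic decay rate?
Eigenvalues: λₙ = 4.6n²π²/0.983².
First three modes:
  n=1: λ₁ = 4.6π²/0.983² ≈ 46.984
  n=2: λ₂ = 18.4π²/0.983² ≈ 187.936 (4× faster decay)
  n=3: λ₃ = 41.4π²/0.983² ≈ 422.857 (9× faster decay)
As t → ∞, higher modes decay exponentially faster. The n=1 mode dominates: v ~ c₁ sin(πx/0.983) e^{-λ₁t}.
Decay rate: λ₁ = 4.6π²/0.983² ≈ 46.984.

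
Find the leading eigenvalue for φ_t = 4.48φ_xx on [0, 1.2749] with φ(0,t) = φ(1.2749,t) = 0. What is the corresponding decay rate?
Eigenvalues: λₙ = 4.48n²π²/1.2749².
First three modes:
  n=1: λ₁ = 4.48π²/1.2749² ≈ 27.204
  n=2: λ₂ = 17.92π²/1.2749² ≈ 108.814 (4× faster decay)
  n=3: λ₃ = 40.32π²/1.2749² ≈ 244.832 (9× faster decay)
As t → ∞, higher modes decay exponentially faster. The n=1 mode dominates: φ ~ c₁ sin(πx/1.2749) e^{-λ₁t}.
Decay rate: λ₁ = 4.48π²/1.2749² ≈ 27.204.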